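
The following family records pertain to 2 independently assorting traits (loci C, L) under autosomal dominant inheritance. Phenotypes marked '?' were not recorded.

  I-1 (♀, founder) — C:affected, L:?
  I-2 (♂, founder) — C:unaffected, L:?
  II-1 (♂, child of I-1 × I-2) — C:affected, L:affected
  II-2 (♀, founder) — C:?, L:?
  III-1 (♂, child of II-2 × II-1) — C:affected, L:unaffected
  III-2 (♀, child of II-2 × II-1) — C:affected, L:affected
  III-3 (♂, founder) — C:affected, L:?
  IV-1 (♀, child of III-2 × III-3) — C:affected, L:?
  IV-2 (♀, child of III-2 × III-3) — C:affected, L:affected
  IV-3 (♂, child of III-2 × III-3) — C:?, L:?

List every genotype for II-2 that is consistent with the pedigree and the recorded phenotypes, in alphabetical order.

C/I-1 aff ·: Cc|CC
C/I-2 un ·: cc
C/II-1 aff I-1×I-2: Cc
C/II-2 ? ·: cc|Cc|CC
C/III-1 aff II-2×II-1: Cc|CC
C/III-2 aff II-2×II-1: Cc|CC
C/III-3 aff ·: Cc|CC
C/IV-1 aff III-2×III-3: Cc|CC
C/IV-2 aff III-2×III-3: Cc|CC
C/IV-3 ? III-2×III-3: cc|Cc|CC
⇒ C over [I-1,I-2,II-1,II-2,III-1,III-2,III-3,IV-1,IV-2,IV-3]: 272 consistent
L/I-1 ? ·: ll|Ll|LL
L/I-2 ? ·: ll|Ll|LL
L/II-1 aff I-1×I-2: Ll
L/II-2 ? ·: ll|Ll
L/III-1 un II-2×II-1: ll
L/III-2 aff II-2×II-1: Ll|LL
L/III-3 ? ·: ll|Ll|LL
L/IV-1 ? III-2×III-3: ll|Ll|LL
L/IV-2 aff III-2×III-3: Ll|LL
L/IV-3 ? III-2×III-3: ll|Ll|LL
⇒ L over [I-1,I-2,II-1,II-2,III-1,III-2,III-3,IV-1,IV-2,IV-3]: 490 consistent

II-2 ∈ {CC Ll, CC ll, Cc Ll, Cc ll, cc Ll, cc ll}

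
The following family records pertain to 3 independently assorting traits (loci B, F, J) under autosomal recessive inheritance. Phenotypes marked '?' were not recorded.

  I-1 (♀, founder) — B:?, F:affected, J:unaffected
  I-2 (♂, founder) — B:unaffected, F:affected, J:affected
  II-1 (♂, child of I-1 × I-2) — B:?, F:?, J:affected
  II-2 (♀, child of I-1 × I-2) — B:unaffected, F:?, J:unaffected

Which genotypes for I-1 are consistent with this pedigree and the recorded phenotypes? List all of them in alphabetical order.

B/I-1 ? ·: BB|Bb|bb
B/I-2 un ·: BB|Bb
B/II-1 ? I-1×I-2: BB|Bb|bb
B/II-2 un I-1×I-2: BB|Bb
⇒ B over [I-1,I-2,II-1,II-2]: 18 consistent
F/I-1 aff ·: ff
F/I-2 aff ·: ff
F/II-1 ? I-1×I-2: ff
F/II-2 ? I-1×I-2: ff
⇒ F over [I-1,I-2,II-1,II-2]: 1 consistent
J/I-1 un ·: Jj
J/I-2 aff ·: jj
J/II-1 aff I-1×I-2: jj
J/II-2 un I-1×I-2: Jj
⇒ J over [I-1,I-2,II-1,II-2]: 1 consistent

I-1 ∈ {BB ff Jj, Bb ff Jj, bb ff Jj}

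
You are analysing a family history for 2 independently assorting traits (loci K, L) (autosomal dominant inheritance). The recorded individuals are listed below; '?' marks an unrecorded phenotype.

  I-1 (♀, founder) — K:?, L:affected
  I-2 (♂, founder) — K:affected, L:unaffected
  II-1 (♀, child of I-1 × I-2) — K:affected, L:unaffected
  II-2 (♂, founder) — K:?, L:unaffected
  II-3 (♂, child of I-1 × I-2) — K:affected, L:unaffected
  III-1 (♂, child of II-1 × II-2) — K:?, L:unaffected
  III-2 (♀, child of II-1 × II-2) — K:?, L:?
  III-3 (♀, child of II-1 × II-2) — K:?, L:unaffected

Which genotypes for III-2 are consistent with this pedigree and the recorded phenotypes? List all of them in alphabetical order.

K/I-1 ? ·: kk|Kk|KK
K/I-2 aff ·: Kk|KK
K/II-1 aff I-1×I-2: Kk|KK
K/II-2 ? ·: kk|Kk|KK
K/II-3 aff I-1×I-2: Kk|KK
K/III-1 ? II-1×II-2: kk|Kk|KK
K/III-2 ? II-1×II-2: kk|Kk|KK
K/III-3 ? II-1×II-2: kk|Kk|KK
⇒ K over [I-1,I-2,II-1,II-2,II-3,III-1,III-2,III-3]: 414 consistent
L/I-1 aff ·: Ll
L/I-2 un ·: ll
L/II-1 un I-1×I-2: ll
L/II-2 un ·: ll
L/II-3 un I-1×I-2: ll
L/III-1 un II-1×II-2: ll
L/III-2 ? II-1×II-2: ll
L/III-3 un II-1×II-2: ll
⇒ L over [I-1,I-2,II-1,II-2,II-3,III-1,III-2,III-3]: 1 consistent

III-2 ∈ {KK ll, Kk ll, kk ll}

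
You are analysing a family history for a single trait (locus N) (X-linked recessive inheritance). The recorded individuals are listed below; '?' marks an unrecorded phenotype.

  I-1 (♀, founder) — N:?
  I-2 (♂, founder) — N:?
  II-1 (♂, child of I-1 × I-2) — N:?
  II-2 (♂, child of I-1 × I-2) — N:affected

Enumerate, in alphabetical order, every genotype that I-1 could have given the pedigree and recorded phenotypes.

I-1 ∈ {X^NX^n, X^nX^n}

N/I-1 ? ·: X^NX^n|X^nX^n
N/I-2 ? ·: X^NY|X^nY
N/II-1 ? I-1×I-2: X^NY|X^nY
N/II-2 aff I-1×I-2: X^nY
⇒ N over [I-1,I-2,II-1,II-2]: 6 consistent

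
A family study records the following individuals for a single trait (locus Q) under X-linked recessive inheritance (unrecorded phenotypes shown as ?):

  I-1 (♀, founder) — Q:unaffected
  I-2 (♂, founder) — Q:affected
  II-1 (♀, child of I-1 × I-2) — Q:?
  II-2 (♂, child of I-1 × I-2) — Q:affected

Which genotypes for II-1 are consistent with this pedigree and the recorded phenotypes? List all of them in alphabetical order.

Q/I-1 un ·: X^QX^q
Q/I-2 aff ·: X^qY
Q/II-1 ? I-1×I-2: X^QX^q|X^qX^q
Q/II-2 aff I-1×I-2: X^qY
⇒ Q over [I-1,I-2,II-1,II-2]: 2 consistent

II-1 ∈ {X^QX^q, X^qX^q}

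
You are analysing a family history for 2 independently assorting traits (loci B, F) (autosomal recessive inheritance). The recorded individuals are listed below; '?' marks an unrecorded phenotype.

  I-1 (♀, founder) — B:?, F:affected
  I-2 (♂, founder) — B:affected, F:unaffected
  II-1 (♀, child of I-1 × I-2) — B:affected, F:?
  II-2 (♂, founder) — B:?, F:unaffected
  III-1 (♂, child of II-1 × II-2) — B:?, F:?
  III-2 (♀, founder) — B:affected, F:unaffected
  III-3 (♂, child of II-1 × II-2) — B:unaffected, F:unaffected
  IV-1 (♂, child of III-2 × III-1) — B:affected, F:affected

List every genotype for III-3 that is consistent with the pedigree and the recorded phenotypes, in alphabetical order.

B/I-1 ? ·: Bb|bb
B/I-2 aff ·: bb
B/II-1 aff I-1×I-2: bb
B/II-2 ? ·: BB|Bb
B/III-1 ? II-1×II-2: Bb|bb
B/III-2 aff ·: bb
B/III-3 un II-1×II-2: Bb
B/IV-1 aff III-2×III-1: bb
⇒ B over [I-1,I-2,II-1,II-2,III-1,III-2,III-3,IV-1]: 6 consistent
F/I-1 aff ·: ff
F/I-2 un ·: FF|Ff
F/II-1 ? I-1×I-2: Ff|ff
F/II-2 un ·: FF|Ff
F/III-1 ? II-1×II-2: Ff|ff
F/III-2 un ·: Ff
F/III-3 un II-1×II-2: FF|Ff
F/IV-1 aff III-2×III-1: ff
⇒ F over [I-1,I-2,II-1,II-2,III-1,III-2,III-3,IV-1]: 15 consistent

III-3 ∈ {Bb FF, Bb Ff}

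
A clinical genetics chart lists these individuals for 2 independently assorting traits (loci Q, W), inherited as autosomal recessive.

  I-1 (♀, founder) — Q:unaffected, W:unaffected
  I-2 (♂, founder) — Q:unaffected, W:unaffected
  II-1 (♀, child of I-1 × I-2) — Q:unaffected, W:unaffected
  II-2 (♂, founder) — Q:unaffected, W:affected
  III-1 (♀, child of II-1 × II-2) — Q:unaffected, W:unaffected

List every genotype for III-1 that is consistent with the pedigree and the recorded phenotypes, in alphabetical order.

Q/I-1 un ·: QQ|Qq
Q/I-2 un ·: QQ|Qq
Q/II-1 un I-1×I-2: QQ|Qq
Q/II-2 un ·: QQ|Qq
Q/III-1 un II-1×II-2: QQ|Qq
⇒ Q over [I-1,I-2,II-1,II-2,III-1]: 24 consistent
W/I-1 un ·: WW|Ww
W/I-2 un ·: WW|Ww
W/II-1 un I-1×I-2: WW|Ww
W/II-2 aff ·: ww
W/III-1 un II-1×II-2: Ww
⇒ W over [I-1,I-2,II-1,II-2,III-1]: 7 consistent

III-1 ∈ {QQ Ww, Qq Ww}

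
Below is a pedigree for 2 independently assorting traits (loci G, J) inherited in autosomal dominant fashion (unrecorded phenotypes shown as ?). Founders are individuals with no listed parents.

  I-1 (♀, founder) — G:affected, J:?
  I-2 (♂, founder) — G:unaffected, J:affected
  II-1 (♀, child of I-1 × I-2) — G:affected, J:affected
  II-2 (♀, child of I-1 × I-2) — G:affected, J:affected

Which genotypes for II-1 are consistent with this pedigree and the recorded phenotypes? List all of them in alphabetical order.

II-1 ∈ {Gg JJ, Gg Jj}

G/I-1 aff ·: Gg|GG
G/I-2 un ·: gg
G/II-1 aff I-1×I-2: Gg
G/II-2 aff I-1×I-2: Gg
⇒ G over [I-1,I-2,II-1,II-2]: 2 consistent
J/I-1 ? ·: jj|Jj|JJ
J/I-2 aff ·: Jj|JJ
J/II-1 aff I-1×I-2: Jj|JJ
J/II-2 aff I-1×I-2: Jj|JJ
⇒ J over [I-1,I-2,II-1,II-2]: 15 consistent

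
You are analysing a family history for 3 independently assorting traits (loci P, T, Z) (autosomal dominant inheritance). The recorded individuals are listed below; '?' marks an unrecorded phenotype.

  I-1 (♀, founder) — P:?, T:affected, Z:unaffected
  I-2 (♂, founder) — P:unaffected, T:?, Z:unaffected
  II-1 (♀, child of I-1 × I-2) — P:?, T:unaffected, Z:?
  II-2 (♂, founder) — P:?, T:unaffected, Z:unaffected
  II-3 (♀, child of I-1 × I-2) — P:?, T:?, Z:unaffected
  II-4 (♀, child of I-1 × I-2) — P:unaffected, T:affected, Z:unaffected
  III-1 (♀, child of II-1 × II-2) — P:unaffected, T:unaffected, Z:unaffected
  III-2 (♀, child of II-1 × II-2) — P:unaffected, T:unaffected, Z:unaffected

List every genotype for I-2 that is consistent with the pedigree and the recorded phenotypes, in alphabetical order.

P/I-1 ? ·: pp|Pp
P/I-2 un ·: pp
P/II-1 ? I-1×I-2: pp|Pp
P/II-2 ? ·: pp|Pp
P/II-3 ? I-1×I-2: pp|Pp
P/II-4 un I-1×I-2: pp
P/III-1 un II-1×II-2: pp
P/III-2 un II-1×II-2: pp
⇒ P over [I-1,I-2,II-1,II-2,II-3,II-4,III-1,III-2]: 10 consistent
T/I-1 aff ·: Tt
T/I-2 ? ·: tt|Tt
T/II-1 un I-1×I-2: tt
T/II-2 un ·: tt
T/II-3 ? I-1×I-2: tt|Tt|TT
T/II-4 aff I-1×I-2: Tt|TT
T/III-1 un II-1×II-2: tt
T/III-2 un II-1×II-2: tt
⇒ T over [I-1,I-2,II-1,II-2,II-3,II-4,III-1,III-2]: 8 consistent
Z/I-1 un ·: zz
Z/I-2 un ·: zz
Z/II-1 ? I-1×I-2: zz
Z/II-2 un ·: zz
Z/II-3 un I-1×I-2: zz
Z/II-4 un I-1×I-2: zz
Z/III-1 un II-1×II-2: zz
Z/III-2 un II-1×II-2: zz
⇒ Z over [I-1,I-2,II-1,II-2,II-3,II-4,III-1,III-2]: 1 consistent

I-2 ∈ {pp Tt zz, pp tt zz}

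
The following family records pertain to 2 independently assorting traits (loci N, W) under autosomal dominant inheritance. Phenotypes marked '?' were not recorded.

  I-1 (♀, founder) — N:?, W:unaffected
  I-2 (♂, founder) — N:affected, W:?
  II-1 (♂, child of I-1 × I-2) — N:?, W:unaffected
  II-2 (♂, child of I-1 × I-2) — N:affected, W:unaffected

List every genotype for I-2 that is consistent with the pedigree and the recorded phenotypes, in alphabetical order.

I-2 ∈ {NN Ww, NN ww, Nn Ww, Nn ww}

N/I-1 ? ·: nn|Nn|NN
N/I-2 aff ·: Nn|NN
N/II-1 ? I-1×I-2: nn|Nn|NN
N/II-2 aff I-1×I-2: Nn|NN
⇒ N over [I-1,I-2,II-1,II-2]: 18 consistent
W/I-1 un ·: ww
W/I-2 ? ·: ww|Ww
W/II-1 un I-1×I-2: ww
W/II-2 un I-1×I-2: ww
⇒ W over [I-1,I-2,II-1,II-2]: 2 consistent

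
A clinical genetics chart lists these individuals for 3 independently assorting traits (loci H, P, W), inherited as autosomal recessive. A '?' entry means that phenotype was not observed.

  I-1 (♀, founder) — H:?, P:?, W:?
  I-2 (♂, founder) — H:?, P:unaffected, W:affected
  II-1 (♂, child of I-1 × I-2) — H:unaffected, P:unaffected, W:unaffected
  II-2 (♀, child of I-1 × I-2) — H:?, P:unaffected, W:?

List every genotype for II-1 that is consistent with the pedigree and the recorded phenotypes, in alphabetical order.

II-1 ∈ {HH PP Ww, HH Pp Ww, Hh PP Ww, Hh Pp Ww}

H/I-1 ? ·: HH|Hh|hh
H/I-2 ? ·: HH|Hh|hh
H/II-1 un I-1×I-2: HH|Hh
H/II-2 ? I-1×I-2: HH|Hh|hh
⇒ H over [I-1,I-2,II-1,II-2]: 21 consistent
P/I-1 ? ·: PP|Pp|pp
P/I-2 un ·: PP|Pp
P/II-1 un I-1×I-2: PP|Pp
P/II-2 un I-1×I-2: PP|Pp
⇒ P over [I-1,I-2,II-1,II-2]: 15 consistent
W/I-1 ? ·: WW|Ww
W/I-2 aff ·: ww
W/II-1 un I-1×I-2: Ww
W/II-2 ? I-1×I-2: Ww|ww
⇒ W over [I-1,I-2,II-1,II-2]: 3 consistent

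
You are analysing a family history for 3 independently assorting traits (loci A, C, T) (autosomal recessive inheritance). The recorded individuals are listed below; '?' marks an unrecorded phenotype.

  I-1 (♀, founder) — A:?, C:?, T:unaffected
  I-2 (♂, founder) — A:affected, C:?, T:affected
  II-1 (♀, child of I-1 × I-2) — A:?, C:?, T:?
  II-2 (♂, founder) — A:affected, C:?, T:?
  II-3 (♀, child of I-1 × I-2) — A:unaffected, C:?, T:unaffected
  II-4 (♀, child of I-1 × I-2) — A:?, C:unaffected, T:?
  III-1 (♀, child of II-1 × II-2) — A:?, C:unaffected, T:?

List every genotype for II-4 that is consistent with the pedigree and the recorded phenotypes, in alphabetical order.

II-4 ∈ {Aa CC Tt, Aa CC tt, Aa Cc Tt, Aa Cc tt, aa CC Tt, aa CC tt, aa Cc Tt, aa Cc tt}

A/I-1 ? ·: AA|Aa
A/I-2 aff ·: aa
A/II-1 ? I-1×I-2: Aa|aa
A/II-2 aff ·: aa
A/II-3 un I-1×I-2: Aa
A/II-4 ? I-1×I-2: Aa|aa
A/III-1 ? II-1×II-2: Aa|aa
⇒ A over [I-1,I-2,II-1,II-2,II-3,II-4,III-1]: 8 consistent
C/I-1 ? ·: CC|Cc|cc
C/I-2 ? ·: CC|Cc|cc
C/II-1 ? I-1×I-2: CC|Cc|cc
C/II-2 ? ·: CC|Cc|cc
C/II-3 ? I-1×I-2: CC|Cc|cc
C/II-4 un I-1×I-2: CC|Cc
C/III-1 un II-1×II-2: CC|Cc
⇒ C over [I-1,I-2,II-1,II-2,II-3,II-4,III-1]: 180 consistent
T/I-1 un ·: TT|Tt
T/I-2 aff ·: tt
T/II-1 ? I-1×I-2: Tt|tt
T/II-2 ? ·: TT|Tt|tt
T/II-3 un I-1×I-2: Tt
T/II-4 ? I-1×I-2: Tt|tt
T/III-1 ? II-1×II-2: TT|Tt|tt
⇒ T over [I-1,I-2,II-1,II-2,II-3,II-4,III-1]: 29 consistent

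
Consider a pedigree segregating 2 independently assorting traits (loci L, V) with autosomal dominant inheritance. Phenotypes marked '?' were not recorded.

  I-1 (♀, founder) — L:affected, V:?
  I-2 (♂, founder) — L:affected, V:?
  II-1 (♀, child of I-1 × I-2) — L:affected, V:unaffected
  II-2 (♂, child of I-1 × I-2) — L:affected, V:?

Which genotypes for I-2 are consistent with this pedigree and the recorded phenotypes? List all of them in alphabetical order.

I-2 ∈ {LL Vv, LL vv, Ll Vv, Ll vv}

L/I-1 aff ·: Ll|LL
L/I-2 aff ·: Ll|LL
L/II-1 aff I-1×I-2: Ll|LL
L/II-2 aff I-1×I-2: Ll|LL
⇒ L over [I-1,I-2,II-1,II-2]: 13 consistent
V/I-1 ? ·: vv|Vv
V/I-2 ? ·: vv|Vv
V/II-1 un I-1×I-2: vv
V/II-2 ? I-1×I-2: vv|Vv|VV
⇒ V over [I-1,I-2,II-1,II-2]: 8 consistent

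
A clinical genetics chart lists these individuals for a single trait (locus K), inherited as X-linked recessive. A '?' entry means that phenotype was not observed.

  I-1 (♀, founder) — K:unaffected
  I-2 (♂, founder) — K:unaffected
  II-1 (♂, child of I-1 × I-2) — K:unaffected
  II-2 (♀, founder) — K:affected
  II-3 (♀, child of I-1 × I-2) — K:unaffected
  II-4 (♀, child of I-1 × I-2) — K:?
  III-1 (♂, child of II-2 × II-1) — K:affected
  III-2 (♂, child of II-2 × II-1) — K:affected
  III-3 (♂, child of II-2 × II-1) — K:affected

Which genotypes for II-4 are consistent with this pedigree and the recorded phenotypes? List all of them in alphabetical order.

II-4 ∈ {X^KX^K, X^KX^k}

K/I-1 un ·: X^KX^K|X^KX^k
K/I-2 un ·: X^KY
K/II-1 un I-1×I-2: X^KY
K/II-2 aff ·: X^kX^k
K/II-3 un I-1×I-2: X^KX^K|X^KX^k
K/II-4 ? I-1×I-2: X^KX^K|X^KX^k
K/III-1 aff II-2×II-1: X^kY
K/III-2 aff II-2×II-1: X^kY
K/III-3 aff II-2×II-1: X^kY
⇒ K over [I-1,I-2,II-1,II-2,II-3,II-4,III-1,III-2,III-3]: 5 consistent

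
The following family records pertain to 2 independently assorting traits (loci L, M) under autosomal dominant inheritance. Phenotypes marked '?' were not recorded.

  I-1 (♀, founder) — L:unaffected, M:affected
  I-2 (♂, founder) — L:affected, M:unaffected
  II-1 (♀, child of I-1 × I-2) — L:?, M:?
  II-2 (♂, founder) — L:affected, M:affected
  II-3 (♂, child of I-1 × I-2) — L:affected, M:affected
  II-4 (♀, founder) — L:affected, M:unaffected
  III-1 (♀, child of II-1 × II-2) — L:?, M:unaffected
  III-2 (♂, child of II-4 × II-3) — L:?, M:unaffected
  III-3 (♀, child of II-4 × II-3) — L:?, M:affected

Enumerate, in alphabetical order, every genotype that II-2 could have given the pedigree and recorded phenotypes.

II-2 ∈ {LL Mm, Ll Mm}

L/I-1 un ·: ll
L/I-2 aff ·: Ll|LL
L/II-1 ? I-1×I-2: ll|Ll
L/II-2 aff ·: Ll|LL
L/II-3 aff I-1×I-2: Ll
L/II-4 aff ·: Ll|LL
L/III-1 ? II-1×II-2: ll|Ll|LL
L/III-2 ? II-4×II-3: ll|Ll|LL
L/III-3 ? II-4×II-3: ll|Ll|LL
⇒ L over [I-1,I-2,II-1,II-2,II-3,II-4,III-1,III-2,III-3]: 169 consistent
M/I-1 aff ·: Mm|MM
M/I-2 un ·: mm
M/II-1 ? I-1×I-2: mm|Mm
M/II-2 aff ·: Mm
M/II-3 aff I-1×I-2: Mm
M/II-4 un ·: mm
M/III-1 un II-1×II-2: mm
M/III-2 un II-4×II-3: mm
M/III-3 aff II-4×II-3: Mm
⇒ M over [I-1,I-2,II-1,II-2,II-3,II-4,III-1,III-2,III-3]: 3 consistent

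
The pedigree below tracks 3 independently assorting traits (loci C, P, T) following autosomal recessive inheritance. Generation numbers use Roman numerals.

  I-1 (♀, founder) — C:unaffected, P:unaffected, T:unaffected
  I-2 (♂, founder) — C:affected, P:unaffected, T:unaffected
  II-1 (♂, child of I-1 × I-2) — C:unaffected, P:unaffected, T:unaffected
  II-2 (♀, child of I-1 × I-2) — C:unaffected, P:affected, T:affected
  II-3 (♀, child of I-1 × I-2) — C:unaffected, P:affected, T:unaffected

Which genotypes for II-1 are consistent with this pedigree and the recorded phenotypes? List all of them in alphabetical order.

C/I-1 un ·: CC|Cc
C/I-2 aff ·: cc
C/II-1 un I-1×I-2: Cc
C/II-2 un I-1×I-2: Cc
C/II-3 un I-1×I-2: Cc
⇒ C over [I-1,I-2,II-1,II-2,II-3]: 2 consistent
P/I-1 un ·: Pp
P/I-2 un ·: Pp
P/II-1 un I-1×I-2: PP|Pp
P/II-2 aff I-1×I-2: pp
P/II-3 aff I-1×I-2: pp
⇒ P over [I-1,I-2,II-1,II-2,II-3]: 2 consistent
T/I-1 un ·: Tt
T/I-2 un ·: Tt
T/II-1 un I-1×I-2: TT|Tt
T/II-2 aff I-1×I-2: tt
T/II-3 un I-1×I-2: TT|Tt
⇒ T over [I-1,I-2,II-1,II-2,II-3]: 4 consistent

II-1 ∈ {Cc PP TT, Cc PP Tt, Cc Pp TT, Cc Pp Tt}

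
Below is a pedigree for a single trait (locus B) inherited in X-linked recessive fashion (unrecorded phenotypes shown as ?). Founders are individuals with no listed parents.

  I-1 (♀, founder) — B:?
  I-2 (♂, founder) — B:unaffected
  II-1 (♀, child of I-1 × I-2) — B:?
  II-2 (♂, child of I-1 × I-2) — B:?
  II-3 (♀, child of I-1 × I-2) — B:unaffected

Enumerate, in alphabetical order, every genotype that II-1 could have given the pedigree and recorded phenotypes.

B/I-1 ? ·: X^BX^B|X^BX^b|X^bX^b
B/I-2 un ·: X^BY
B/II-1 ? I-1×I-2: X^BX^B|X^BX^b
B/II-2 ? I-1×I-2: X^BY|X^bY
B/II-3 un I-1×I-2: X^BX^B|X^BX^b
⇒ B over [I-1,I-2,II-1,II-2,II-3]: 10 consistent

II-1 ∈ {X^BX^B, X^BX^b}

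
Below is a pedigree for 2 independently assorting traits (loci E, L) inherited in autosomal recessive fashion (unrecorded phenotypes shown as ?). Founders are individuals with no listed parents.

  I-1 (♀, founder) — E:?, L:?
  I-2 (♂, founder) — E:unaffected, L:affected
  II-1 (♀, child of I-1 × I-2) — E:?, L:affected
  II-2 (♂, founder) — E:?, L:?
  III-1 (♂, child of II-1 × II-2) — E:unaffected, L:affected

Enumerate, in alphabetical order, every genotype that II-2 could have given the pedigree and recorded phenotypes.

E/I-1 ? ·: EE|Ee|ee
E/I-2 un ·: EE|Ee
E/II-1 ? I-1×I-2: EE|Ee|ee
E/II-2 ? ·: EE|Ee|ee
E/III-1 un II-1×II-2: EE|Ee
⇒ E over [I-1,I-2,II-1,II-2,III-1]: 45 consistent
L/I-1 ? ·: Ll|ll
L/I-2 aff ·: ll
L/II-1 aff I-1×I-2: ll
L/II-2 ? ·: Ll|ll
L/III-1 aff II-1×II-2: ll
⇒ L over [I-1,I-2,II-1,II-2,III-1]: 4 consistent

II-2 ∈ {EE Ll, EE ll, Ee Ll, Ee ll, ee Ll, ee ll}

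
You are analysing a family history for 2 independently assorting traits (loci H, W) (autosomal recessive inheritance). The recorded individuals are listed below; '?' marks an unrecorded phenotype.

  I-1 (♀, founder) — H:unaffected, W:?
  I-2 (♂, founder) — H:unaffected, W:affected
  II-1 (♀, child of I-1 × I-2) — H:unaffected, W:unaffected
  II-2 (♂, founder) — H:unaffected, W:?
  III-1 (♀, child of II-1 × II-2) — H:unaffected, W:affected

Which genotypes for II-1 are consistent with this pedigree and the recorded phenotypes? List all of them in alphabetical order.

H/I-1 un ·: HH|Hh
H/I-2 un ·: HH|Hh
H/II-1 un I-1×I-2: HH|Hh
H/II-2 un ·: HH|Hh
H/III-1 un II-1×II-2: HH|Hh
⇒ H over [I-1,I-2,II-1,II-2,III-1]: 24 consistent
W/I-1 ? ·: WW|Ww
W/I-2 aff ·: ww
W/II-1 un I-1×I-2: Ww
W/II-2 ? ·: Ww|ww
W/III-1 aff II-1×II-2: ww
⇒ W over [I-1,I-2,II-1,II-2,III-1]: 4 consistent

II-1 ∈ {HH Ww, Hh Ww}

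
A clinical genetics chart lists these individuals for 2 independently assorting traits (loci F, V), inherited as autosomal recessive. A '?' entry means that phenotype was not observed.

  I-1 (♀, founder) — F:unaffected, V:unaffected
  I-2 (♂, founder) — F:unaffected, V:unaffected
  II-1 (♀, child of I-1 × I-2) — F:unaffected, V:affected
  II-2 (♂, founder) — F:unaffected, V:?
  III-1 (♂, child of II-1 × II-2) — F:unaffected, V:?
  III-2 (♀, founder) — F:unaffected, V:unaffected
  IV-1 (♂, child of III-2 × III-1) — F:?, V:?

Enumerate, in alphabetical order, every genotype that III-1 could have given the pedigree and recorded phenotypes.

III-1 ∈ {FF Vv, FF vv, Ff Vv, Ff vv}

F/I-1 un ·: FF|Ff
F/I-2 un ·: FF|Ff
F/II-1 un I-1×I-2: FF|Ff
F/II-2 un ·: FF|Ff
F/III-1 un II-1×II-2: FF|Ff
F/III-2 un ·: FF|Ff
F/IV-1 ? III-2×III-1: FF|Ff|ff
⇒ F over [I-1,I-2,II-1,II-2,III-1,III-2,IV-1]: 92 consistent
V/I-1 un ·: Vv
V/I-2 un ·: Vv
V/II-1 aff I-1×I-2: vv
V/II-2 ? ·: VV|Vv|vv
V/III-1 ? II-1×II-2: Vv|vv
V/III-2 un ·: VV|Vv
V/IV-1 ? III-2×III-1: VV|Vv|vv
⇒ V over [I-1,I-2,II-1,II-2,III-1,III-2,IV-1]: 16 consistent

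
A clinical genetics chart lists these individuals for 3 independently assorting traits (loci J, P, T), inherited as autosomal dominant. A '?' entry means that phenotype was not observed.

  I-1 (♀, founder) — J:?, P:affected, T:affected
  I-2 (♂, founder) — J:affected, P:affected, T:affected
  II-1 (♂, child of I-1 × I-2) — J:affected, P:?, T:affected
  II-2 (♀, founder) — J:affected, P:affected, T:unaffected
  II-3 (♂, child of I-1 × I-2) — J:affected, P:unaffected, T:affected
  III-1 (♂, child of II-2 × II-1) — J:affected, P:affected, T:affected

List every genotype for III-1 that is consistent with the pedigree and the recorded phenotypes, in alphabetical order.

J/I-1 ? ·: jj|Jj|JJ
J/I-2 aff ·: Jj|JJ
J/II-1 aff I-1×I-2: Jj|JJ
J/II-2 aff ·: Jj|JJ
J/II-3 aff I-1×I-2: Jj|JJ
J/III-1 aff II-2×II-1: Jj|JJ
⇒ J over [I-1,I-2,II-1,II-2,II-3,III-1]: 53 consistent
P/I-1 aff ·: Pp
P/I-2 aff ·: Pp
P/II-1 ? I-1×I-2: pp|Pp|PP
P/II-2 aff ·: Pp|PP
P/II-3 un I-1×I-2: pp
P/III-1 aff II-2×II-1: Pp|PP
⇒ P over [I-1,I-2,II-1,II-2,II-3,III-1]: 9 consistent
T/I-1 aff ·: Tt|TT
T/I-2 aff ·: Tt|TT
T/II-1 aff I-1×I-2: Tt|TT
T/II-2 un ·: tt
T/II-3 aff I-1×I-2: Tt|TT
T/III-1 aff II-2×II-1: Tt
⇒ T over [I-1,I-2,II-1,II-2,II-3,III-1]: 13 consistent

III-1 ∈ {JJ PP Tt, JJ Pp Tt, Jj PP Tt, Jj Pp Tt}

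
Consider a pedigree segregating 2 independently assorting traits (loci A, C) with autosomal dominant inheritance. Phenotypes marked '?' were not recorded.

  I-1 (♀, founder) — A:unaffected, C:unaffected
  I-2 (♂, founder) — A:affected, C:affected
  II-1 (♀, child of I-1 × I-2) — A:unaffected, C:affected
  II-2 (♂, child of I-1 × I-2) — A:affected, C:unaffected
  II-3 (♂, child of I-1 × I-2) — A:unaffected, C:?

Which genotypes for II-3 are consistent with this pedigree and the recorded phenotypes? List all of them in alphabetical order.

II-3 ∈ {aa Cc, aa cc}

A/I-1 un ·: aa
A/I-2 aff ·: Aa
A/II-1 un I-1×I-2: aa
A/II-2 aff I-1×I-2: Aa
A/II-3 un I-1×I-2: aa
⇒ A over [I-1,I-2,II-1,II-2,II-3]: 1 consistent
C/I-1 un ·: cc
C/I-2 aff ·: Cc
C/II-1 aff I-1×I-2: Cc
C/II-2 un I-1×I-2: cc
C/II-3 ? I-1×I-2: cc|Cc
⇒ C over [I-1,I-2,II-1,II-2,II-3]: 2 consistent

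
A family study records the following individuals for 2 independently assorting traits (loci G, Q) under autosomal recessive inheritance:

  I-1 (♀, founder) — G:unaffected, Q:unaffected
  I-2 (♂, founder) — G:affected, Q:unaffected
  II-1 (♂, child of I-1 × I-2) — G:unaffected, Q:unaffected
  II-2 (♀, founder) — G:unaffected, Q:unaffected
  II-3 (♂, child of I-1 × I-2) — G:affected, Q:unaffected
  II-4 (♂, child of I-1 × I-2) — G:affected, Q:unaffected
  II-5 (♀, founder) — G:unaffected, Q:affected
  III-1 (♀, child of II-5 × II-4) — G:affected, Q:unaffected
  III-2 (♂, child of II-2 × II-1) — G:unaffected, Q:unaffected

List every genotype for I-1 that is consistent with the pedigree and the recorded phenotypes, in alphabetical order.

G/I-1 un ·: Gg
G/I-2 aff ·: gg
G/II-1 un I-1×I-2: Gg
G/II-2 un ·: GG|Gg
G/II-3 aff I-1×I-2: gg
G/II-4 aff I-1×I-2: gg
G/II-5 un ·: Gg
G/III-1 aff II-5×II-4: gg
G/III-2 un II-2×II-1: GG|Gg
⇒ G over [I-1,I-2,II-1,II-2,II-3,II-4,II-5,III-1,III-2]: 4 consistent
Q/I-1 un ·: QQ|Qq
Q/I-2 un ·: QQ|Qq
Q/II-1 un I-1×I-2: QQ|Qq
Q/II-2 un ·: QQ|Qq
Q/II-3 un I-1×I-2: QQ|Qq
Q/II-4 un I-1×I-2: QQ|Qq
Q/II-5 aff ·: qq
Q/III-1 un II-5×II-4: Qq
Q/III-2 un II-2×II-1: QQ|Qq
⇒ Q over [I-1,I-2,II-1,II-2,II-3,II-4,II-5,III-1,III-2]: 87 consistent

I-1 ∈ {Gg QQ, Gg Qq}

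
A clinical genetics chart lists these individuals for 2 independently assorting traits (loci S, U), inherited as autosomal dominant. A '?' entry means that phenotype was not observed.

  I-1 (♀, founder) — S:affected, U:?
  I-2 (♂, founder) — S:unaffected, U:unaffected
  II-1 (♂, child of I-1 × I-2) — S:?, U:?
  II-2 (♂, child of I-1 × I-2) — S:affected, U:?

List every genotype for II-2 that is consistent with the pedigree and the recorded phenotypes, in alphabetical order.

S/I-1 aff ·: Ss|SS
S/I-2 un ·: ss
S/II-1 ? I-1×I-2: ss|Ss
S/II-2 aff I-1×I-2: Ss
⇒ S over [I-1,I-2,II-1,II-2]: 3 consistent
U/I-1 ? ·: uu|Uu|UU
U/I-2 un ·: uu
U/II-1 ? I-1×I-2: uu|Uu
U/II-2 ? I-1×I-2: uu|Uu
⇒ U over [I-1,I-2,II-1,II-2]: 6 consistent

II-2 ∈ {Ss Uu, Ss uu}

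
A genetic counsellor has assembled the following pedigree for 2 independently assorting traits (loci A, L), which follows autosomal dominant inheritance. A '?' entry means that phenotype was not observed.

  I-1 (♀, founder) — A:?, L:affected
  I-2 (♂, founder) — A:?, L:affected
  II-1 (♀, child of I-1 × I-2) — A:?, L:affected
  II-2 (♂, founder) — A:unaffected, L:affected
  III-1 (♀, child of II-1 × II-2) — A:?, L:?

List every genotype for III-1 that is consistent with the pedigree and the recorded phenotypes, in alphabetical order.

III-1 ∈ {Aa LL, Aa Ll, Aa ll, aa LL, aa Ll, aa ll}

A/I-1 ? ·: aa|Aa|AA
A/I-2 ? ·: aa|Aa|AA
A/II-1 ? I-1×I-2: aa|Aa|AA
A/II-2 un ·: aa
A/III-1 ? II-1×II-2: aa|Aa
⇒ A over [I-1,I-2,II-1,II-2,III-1]: 22 consistent
L/I-1 aff ·: Ll|LL
L/I-2 aff ·: Ll|LL
L/II-1 aff I-1×I-2: Ll|LL
L/II-2 aff ·: Ll|LL
L/III-1 ? II-1×II-2: ll|Ll|LL
⇒ L over [I-1,I-2,II-1,II-2,III-1]: 27 consistent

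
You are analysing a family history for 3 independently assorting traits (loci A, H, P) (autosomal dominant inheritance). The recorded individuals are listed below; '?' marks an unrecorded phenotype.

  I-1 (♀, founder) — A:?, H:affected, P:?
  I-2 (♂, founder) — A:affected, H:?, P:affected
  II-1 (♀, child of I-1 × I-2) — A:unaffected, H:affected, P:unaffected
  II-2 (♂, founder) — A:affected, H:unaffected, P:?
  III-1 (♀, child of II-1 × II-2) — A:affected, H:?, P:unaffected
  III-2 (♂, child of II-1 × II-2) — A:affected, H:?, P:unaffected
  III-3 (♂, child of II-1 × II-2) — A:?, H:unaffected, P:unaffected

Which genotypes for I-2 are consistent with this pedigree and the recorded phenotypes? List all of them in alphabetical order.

I-2 ∈ {Aa HH Pp, Aa Hh Pp, Aa hh Pp}

A/I-1 ? ·: aa|Aa
A/I-2 aff ·: Aa
A/II-1 un I-1×I-2: aa
A/II-2 aff ·: Aa|AA
A/III-1 aff II-1×II-2: Aa
A/III-2 aff II-1×II-2: Aa
A/III-3 ? II-1×II-2: aa|Aa
⇒ A over [I-1,I-2,II-1,II-2,III-1,III-2,III-3]: 6 consistent
H/I-1 aff ·: Hh|HH
H/I-2 ? ·: hh|Hh|HH
H/II-1 aff I-1×I-2: Hh
H/II-2 un ·: hh
H/III-1 ? II-1×II-2: hh|Hh
H/III-2 ? II-1×II-2: hh|Hh
H/III-3 un II-1×II-2: hh
⇒ H over [I-1,I-2,II-1,II-2,III-1,III-2,III-3]: 20 consistent
P/I-1 ? ·: pp|Pp
P/I-2 aff ·: Pp
P/II-1 un I-1×I-2: pp
P/II-2 ? ·: pp|Pp
P/III-1 un II-1×II-2: pp
P/III-2 un II-1×II-2: pp
P/III-3 un II-1×II-2: pp
⇒ P over [I-1,I-2,II-1,II-2,III-1,III-2,III-3]: 4 consistent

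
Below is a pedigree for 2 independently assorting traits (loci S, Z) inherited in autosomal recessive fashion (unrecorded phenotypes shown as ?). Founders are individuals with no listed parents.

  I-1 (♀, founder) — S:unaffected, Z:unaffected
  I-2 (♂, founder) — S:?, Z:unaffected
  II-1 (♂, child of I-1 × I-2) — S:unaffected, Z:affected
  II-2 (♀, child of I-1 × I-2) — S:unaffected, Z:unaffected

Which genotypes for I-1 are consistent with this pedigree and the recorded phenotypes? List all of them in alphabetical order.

S/I-1 un ·: SS|Ss
S/I-2 ? ·: SS|Ss|ss
S/II-1 un I-1×I-2: SS|Ss
S/II-2 un I-1×I-2: SS|Ss
⇒ S over [I-1,I-2,II-1,II-2]: 15 consistent
Z/I-1 un ·: Zz
Z/I-2 un ·: Zz
Z/II-1 aff I-1×I-2: zz
Z/II-2 un I-1×I-2: ZZ|Zz
⇒ Z over [I-1,I-2,II-1,II-2]: 2 consistent

I-1 ∈ {SS Zz, Ss Zz}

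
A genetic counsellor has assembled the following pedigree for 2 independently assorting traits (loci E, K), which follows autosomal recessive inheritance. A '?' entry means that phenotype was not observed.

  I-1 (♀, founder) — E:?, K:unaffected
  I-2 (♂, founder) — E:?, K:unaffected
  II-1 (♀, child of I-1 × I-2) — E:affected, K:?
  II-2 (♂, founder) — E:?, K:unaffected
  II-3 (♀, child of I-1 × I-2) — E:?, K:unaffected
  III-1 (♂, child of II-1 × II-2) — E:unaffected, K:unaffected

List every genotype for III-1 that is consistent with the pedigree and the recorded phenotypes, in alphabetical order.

III-1 ∈ {Ee KK, Ee Kk}

E/I-1 ? ·: Ee|ee
E/I-2 ? ·: Ee|ee
E/II-1 aff I-1×I-2: ee
E/II-2 ? ·: EE|Ee
E/II-3 ? I-1×I-2: EE|Ee|ee
E/III-1 un II-1×II-2: Ee
⇒ E over [I-1,I-2,II-1,II-2,II-3,III-1]: 16 consistent
K/I-1 un ·: KK|Kk
K/I-2 un ·: KK|Kk
K/II-1 ? I-1×I-2: KK|Kk|kk
K/II-2 un ·: KK|Kk
K/II-3 un I-1×I-2: KK|Kk
K/III-1 un II-1×II-2: KK|Kk
⇒ K over [I-1,I-2,II-1,II-2,II-3,III-1]: 49 consistent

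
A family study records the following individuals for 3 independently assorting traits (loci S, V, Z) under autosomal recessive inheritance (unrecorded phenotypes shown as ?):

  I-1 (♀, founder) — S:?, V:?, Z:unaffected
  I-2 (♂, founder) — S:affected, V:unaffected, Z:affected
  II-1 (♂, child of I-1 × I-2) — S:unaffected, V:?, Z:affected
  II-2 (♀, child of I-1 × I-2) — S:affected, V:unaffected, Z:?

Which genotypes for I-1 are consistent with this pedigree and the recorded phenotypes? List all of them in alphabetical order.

I-1 ∈ {Ss VV Zz, Ss Vv Zz, Ss vv Zz}

S/I-1 ? ·: Ss
S/I-2 aff ·: ss
S/II-1 un I-1×I-2: Ss
S/II-2 aff I-1×I-2: ss
⇒ S over [I-1,I-2,II-1,II-2]: 1 consistent
V/I-1 ? ·: VV|Vv|vv
V/I-2 un ·: VV|Vv
V/II-1 ? I-1×I-2: VV|Vv|vv
V/II-2 un I-1×I-2: VV|Vv
⇒ V over [I-1,I-2,II-1,II-2]: 18 consistent
Z/I-1 un ·: Zz
Z/I-2 aff ·: zz
Z/II-1 aff I-1×I-2: zz
Z/II-2 ? I-1×I-2: Zz|zz
⇒ Z over [I-1,I-2,II-1,II-2]: 2 consistent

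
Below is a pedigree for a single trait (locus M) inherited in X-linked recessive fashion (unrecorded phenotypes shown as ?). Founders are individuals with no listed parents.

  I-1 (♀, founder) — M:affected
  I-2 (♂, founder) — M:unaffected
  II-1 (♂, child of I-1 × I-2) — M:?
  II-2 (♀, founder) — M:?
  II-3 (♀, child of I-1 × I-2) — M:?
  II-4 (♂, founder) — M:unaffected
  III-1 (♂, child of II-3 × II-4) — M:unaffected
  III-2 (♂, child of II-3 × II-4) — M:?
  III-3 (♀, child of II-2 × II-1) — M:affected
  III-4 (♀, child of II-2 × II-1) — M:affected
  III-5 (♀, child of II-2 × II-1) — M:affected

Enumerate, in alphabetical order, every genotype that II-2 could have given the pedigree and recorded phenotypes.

M/I-1 aff ·: X^mX^m
M/I-2 un ·: X^MY
M/II-1 ? I-1×I-2: X^mY
M/II-2 ? ·: X^MX^m|X^mX^m
M/II-3 ? I-1×I-2: X^MX^m
M/II-4 un ·: X^MY
M/III-1 un II-3×II-4: X^MY
M/III-2 ? II-3×II-4: X^MY|X^mY
M/III-3 aff II-2×II-1: X^mX^m
M/III-4 aff II-2×II-1: X^mX^m
M/III-5 aff II-2×II-1: X^mX^m
⇒ M over [I-1,I-2,II-1,II-2,II-3,II-4,III-1,III-2,III-3,III-4,III-5]: 4 consistent

II-2 ∈ {X^MX^m, X^mX^m}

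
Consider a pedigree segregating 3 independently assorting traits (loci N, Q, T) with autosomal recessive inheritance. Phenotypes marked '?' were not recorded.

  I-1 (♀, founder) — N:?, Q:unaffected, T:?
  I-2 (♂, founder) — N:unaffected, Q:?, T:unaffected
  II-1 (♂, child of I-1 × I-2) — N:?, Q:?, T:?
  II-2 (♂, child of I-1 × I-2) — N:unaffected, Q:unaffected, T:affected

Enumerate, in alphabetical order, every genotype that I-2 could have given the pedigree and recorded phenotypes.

N/I-1 ? ·: NN|Nn|nn
N/I-2 un ·: NN|Nn
N/II-1 ? I-1×I-2: NN|Nn|nn
N/II-2 un I-1×I-2: NN|Nn
⇒ N over [I-1,I-2,II-1,II-2]: 18 consistent
Q/I-1 un ·: QQ|Qq
Q/I-2 ? ·: QQ|Qq|qq
Q/II-1 ? I-1×I-2: QQ|Qq|qq
Q/II-2 un I-1×I-2: QQ|Qq
⇒ Q over [I-1,I-2,II-1,II-2]: 18 consistent
T/I-1 ? ·: Tt|tt
T/I-2 un ·: Tt
T/II-1 ? I-1×I-2: TT|Tt|tt
T/II-2 aff I-1×I-2: tt
⇒ T over [I-1,I-2,II-1,II-2]: 5 consistent

I-2 ∈ {NN QQ Tt, NN Qq Tt, NN qq Tt, Nn QQ Tt, Nn Qq Tt, Nn qq Tt}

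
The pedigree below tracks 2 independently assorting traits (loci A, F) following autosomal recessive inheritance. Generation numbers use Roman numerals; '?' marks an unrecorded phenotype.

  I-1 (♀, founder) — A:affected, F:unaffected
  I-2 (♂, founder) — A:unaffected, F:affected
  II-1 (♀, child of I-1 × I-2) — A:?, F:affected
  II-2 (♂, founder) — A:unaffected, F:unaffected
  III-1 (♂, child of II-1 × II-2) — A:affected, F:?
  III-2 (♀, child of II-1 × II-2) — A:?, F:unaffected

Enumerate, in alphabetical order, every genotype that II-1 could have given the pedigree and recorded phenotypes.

A/I-1 aff ·: aa
A/I-2 un ·: AA|Aa
A/II-1 ? I-1×I-2: Aa|aa
A/II-2 un ·: Aa
A/III-1 aff II-1×II-2: aa
A/III-2 ? II-1×II-2: AA|Aa|aa
⇒ A over [I-1,I-2,II-1,II-2,III-1,III-2]: 8 consistent
F/I-1 un ·: Ff
F/I-2 aff ·: ff
F/II-1 aff I-1×I-2: ff
F/II-2 un ·: FF|Ff
F/III-1 ? II-1×II-2: Ff|ff
F/III-2 un II-1×II-2: Ff
⇒ F over [I-1,I-2,II-1,II-2,III-1,III-2]: 3 consistent

II-1 ∈ {Aa ff, aa ff}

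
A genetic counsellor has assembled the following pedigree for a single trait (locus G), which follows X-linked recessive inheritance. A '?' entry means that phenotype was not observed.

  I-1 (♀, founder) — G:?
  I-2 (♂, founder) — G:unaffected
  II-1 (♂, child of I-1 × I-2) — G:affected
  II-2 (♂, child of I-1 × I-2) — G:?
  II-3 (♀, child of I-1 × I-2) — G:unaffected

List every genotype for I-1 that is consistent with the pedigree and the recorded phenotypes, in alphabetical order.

I-1 ∈ {X^GX^g, X^gX^g}

G/I-1 ? ·: X^GX^g|X^gX^g
G/I-2 un ·: X^GY
G/II-1 aff I-1×I-2: X^gY
G/II-2 ? I-1×I-2: X^GY|X^gY
G/II-3 un I-1×I-2: X^GX^G|X^GX^g
⇒ G over [I-1,I-2,II-1,II-2,II-3]: 5 consistent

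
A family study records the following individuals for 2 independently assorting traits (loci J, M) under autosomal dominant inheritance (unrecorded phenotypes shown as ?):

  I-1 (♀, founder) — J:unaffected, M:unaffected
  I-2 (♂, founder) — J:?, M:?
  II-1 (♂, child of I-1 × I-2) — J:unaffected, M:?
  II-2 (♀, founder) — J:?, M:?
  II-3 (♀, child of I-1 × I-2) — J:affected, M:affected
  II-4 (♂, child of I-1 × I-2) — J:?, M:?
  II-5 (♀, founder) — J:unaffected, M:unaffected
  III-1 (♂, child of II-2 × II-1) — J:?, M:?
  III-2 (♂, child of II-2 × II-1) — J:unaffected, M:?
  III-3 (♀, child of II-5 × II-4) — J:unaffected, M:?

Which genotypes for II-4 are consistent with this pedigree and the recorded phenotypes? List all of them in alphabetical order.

II-4 ∈ {Jj Mm, Jj mm, jj Mm, jj mm}

J/I-1 un ·: jj
J/I-2 ? ·: Jj
J/II-1 un I-1×I-2: jj
J/II-2 ? ·: jj|Jj
J/II-3 aff I-1×I-2: Jj
J/II-4 ? I-1×I-2: jj|Jj
J/II-5 un ·: jj
J/III-1 ? II-2×II-1: jj|Jj
J/III-2 un II-2×II-1: jj
J/III-3 un II-5×II-4: jj
⇒ J over [I-1,I-2,II-1,II-2,II-3,II-4,II-5,III-1,III-2,III-3]: 6 consistent
M/I-1 un ·: mm
M/I-2 ? ·: Mm|MM
M/II-1 ? I-1×I-2: mm|Mm
M/II-2 ? ·: mm|Mm|MM
M/II-3 aff I-1×I-2: Mm
M/II-4 ? I-1×I-2: mm|Mm
M/II-5 un ·: mm
M/III-1 ? II-2×II-1: mm|Mm|MM
M/III-2 ? II-2×II-1: mm|Mm|MM
M/III-3 ? II-5×II-4: mm|Mm
⇒ M over [I-1,I-2,II-1,II-2,II-3,II-4,II-5,III-1,III-2,III-3]: 103 consistent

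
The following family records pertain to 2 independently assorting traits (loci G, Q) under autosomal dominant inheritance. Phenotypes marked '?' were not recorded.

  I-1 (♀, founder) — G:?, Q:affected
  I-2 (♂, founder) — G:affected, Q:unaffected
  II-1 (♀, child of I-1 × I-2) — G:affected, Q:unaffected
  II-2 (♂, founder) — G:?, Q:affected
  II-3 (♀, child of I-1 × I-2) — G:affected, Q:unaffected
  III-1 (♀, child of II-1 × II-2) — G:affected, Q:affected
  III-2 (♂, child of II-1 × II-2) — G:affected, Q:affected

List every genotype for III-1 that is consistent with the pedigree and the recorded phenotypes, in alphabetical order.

G/I-1 ? ·: gg|Gg|GG
G/I-2 aff ·: Gg|GG
G/II-1 aff I-1×I-2: Gg|GG
G/II-2 ? ·: gg|Gg|GG
G/II-3 aff I-1×I-2: Gg|GG
G/III-1 aff II-1×II-2: Gg|GG
G/III-2 aff II-1×II-2: Gg|GG
⇒ G over [I-1,I-2,II-1,II-2,II-3,III-1,III-2]: 114 consistent
Q/I-1 aff ·: Qq
Q/I-2 un ·: qq
Q/II-1 un I-1×I-2: qq
Q/II-2 aff ·: Qq|QQ
Q/II-3 un I-1×I-2: qq
Q/III-1 aff II-1×II-2: Qq
Q/III-2 aff II-1×II-2: Qq
⇒ Q over [I-1,I-2,II-1,II-2,II-3,III-1,III-2]: 2 consistent

III-1 ∈ {GG Qq, Gg Qq}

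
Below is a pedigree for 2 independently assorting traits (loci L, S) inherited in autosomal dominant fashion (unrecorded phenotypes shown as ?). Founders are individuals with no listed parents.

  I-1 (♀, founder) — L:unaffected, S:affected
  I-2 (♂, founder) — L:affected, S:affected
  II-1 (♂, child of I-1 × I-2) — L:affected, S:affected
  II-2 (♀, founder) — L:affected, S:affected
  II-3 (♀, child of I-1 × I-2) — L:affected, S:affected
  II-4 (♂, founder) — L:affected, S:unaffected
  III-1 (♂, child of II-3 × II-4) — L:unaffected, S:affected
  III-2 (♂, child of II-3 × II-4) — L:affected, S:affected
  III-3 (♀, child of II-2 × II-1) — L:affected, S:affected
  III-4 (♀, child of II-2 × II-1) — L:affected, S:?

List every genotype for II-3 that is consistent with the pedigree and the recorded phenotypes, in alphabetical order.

II-3 ∈ {Ll SS, Ll Ss}

L/I-1 un ·: ll
L/I-2 aff ·: Ll|LL
L/II-1 aff I-1×I-2: Ll
L/II-2 aff ·: Ll|LL
L/II-3 aff I-1×I-2: Ll
L/II-4 aff ·: Ll
L/III-1 un II-3×II-4: ll
L/III-2 aff II-3×II-4: Ll|LL
L/III-3 aff II-2×II-1: Ll|LL
L/III-4 aff II-2×II-1: Ll|LL
⇒ L over [I-1,I-2,II-1,II-2,II-3,II-4,III-1,III-2,III-3,III-4]: 32 consistent
S/I-1 aff ·: Ss|SS
S/I-2 aff ·: Ss|SS
S/II-1 aff I-1×I-2: Ss|SS
S/II-2 aff ·: Ss|SS
S/II-3 aff I-1×I-2: Ss|SS
S/II-4 un ·: ss
S/III-1 aff II-3×II-4: Ss
S/III-2 aff II-3×II-4: Ss
S/III-3 aff II-2×II-1: Ss|SS
S/III-4 ? II-2×II-1: ss|Ss|SS
⇒ S over [I-1,I-2,II-1,II-2,II-3,II-4,III-1,III-2,III-3,III-4]: 95 consistent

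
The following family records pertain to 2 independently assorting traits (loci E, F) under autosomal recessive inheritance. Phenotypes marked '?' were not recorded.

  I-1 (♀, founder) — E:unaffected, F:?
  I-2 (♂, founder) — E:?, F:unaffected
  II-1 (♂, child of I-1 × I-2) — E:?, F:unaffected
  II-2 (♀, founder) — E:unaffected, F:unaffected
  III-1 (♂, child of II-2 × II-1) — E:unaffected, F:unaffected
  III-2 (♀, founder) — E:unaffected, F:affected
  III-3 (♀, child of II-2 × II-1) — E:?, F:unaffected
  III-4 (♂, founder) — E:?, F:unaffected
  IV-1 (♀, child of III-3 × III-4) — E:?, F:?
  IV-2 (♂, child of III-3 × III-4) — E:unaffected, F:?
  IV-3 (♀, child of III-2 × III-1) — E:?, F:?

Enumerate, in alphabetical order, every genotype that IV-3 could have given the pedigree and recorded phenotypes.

E/I-1 un ·: EE|Ee
E/I-2 ? ·: EE|Ee|ee
E/II-1 ? I-1×I-2: EE|Ee|ee
E/II-2 un ·: EE|Ee
E/III-1 un II-2×II-1: EE|Ee
E/III-2 un ·: EE|Ee
E/III-3 ? II-2×II-1: EE|Ee|ee
E/III-4 ? ·: EE|Ee|ee
E/IV-1 ? III-3×III-4: EE|Ee|ee
E/IV-2 un III-3×III-4: EE|Ee
E/IV-3 ? III-2×III-1: EE|Ee|ee
⇒ E over [I-1,I-2,II-1,II-2,III-1,III-2,III-3,III-4,IV-1,IV-2,IV-3]: 2478 consistent
F/I-1 ? ·: FF|Ff|ff
F/I-2 un ·: FF|Ff
F/II-1 un I-1×I-2: FF|Ff
F/II-2 un ·: FF|Ff
F/III-1 un II-2×II-1: FF|Ff
F/III-2 aff ·: ff
F/III-3 un II-2×II-1: FF|Ff
F/III-4 un ·: FF|Ff
F/IV-1 ? III-3×III-4: FF|Ff|ff
F/IV-2 ? III-3×III-4: FF|Ff|ff
F/IV-3 ? III-2×III-1: Ff|ff
⇒ F over [I-1,I-2,II-1,II-2,III-1,III-2,III-3,III-4,IV-1,IV-2,IV-3]: 776 consistent

IV-3 ∈ {EE Ff, EE ff, Ee Ff, Ee ff, ee Ff, ee ff}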